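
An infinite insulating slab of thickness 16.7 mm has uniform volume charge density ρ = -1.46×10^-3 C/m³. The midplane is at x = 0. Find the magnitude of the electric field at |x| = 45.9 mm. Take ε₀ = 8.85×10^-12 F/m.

The point |x| = 45.9 mm lies outside the slab (half-thickness 0.00835 m). A symmetric pillbox spanning the full slab encloses Q_enc = ρ·d·A.
Flux = 2EA ⇒ E = |ρ|d/(2ε₀), independent of distance outside.
E = (1.46×10^-3)(0.0167)/(2·8.85×10^-12) = 1.38×10^6 N/C.

|E| ≈ 1.38×10^6 N/C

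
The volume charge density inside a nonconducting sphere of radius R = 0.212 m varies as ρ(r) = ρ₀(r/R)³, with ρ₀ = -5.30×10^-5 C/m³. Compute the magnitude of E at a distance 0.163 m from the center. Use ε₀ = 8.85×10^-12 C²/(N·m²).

Symmetry ⇒ E = E(r) r̂. Gaussian sphere of radius r = 0.163 m (r < R).
Integrate the density: Q_enc = 4π ∫₀^r ρ₀(r'/R)^3 r'² dr' = 4πρ₀ r^6/(6·R³) = -2.185×10^-7 C.
Gauss's law: E·4πr² = Q_enc/ε₀.
E = |Q_enc|/(4πε₀r²) = (2.185×10^-7)/(4π·8.85×10^-12·(0.163)²) = 7.39×10^4 N/C.

E = 7.39e4 N/C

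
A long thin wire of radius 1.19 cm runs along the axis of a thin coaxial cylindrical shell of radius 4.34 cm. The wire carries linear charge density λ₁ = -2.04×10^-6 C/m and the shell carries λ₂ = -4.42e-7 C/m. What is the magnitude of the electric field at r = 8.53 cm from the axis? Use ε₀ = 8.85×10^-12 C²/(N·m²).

Choose a coaxial cylinder of radius r = 8.53 cm (arbitrary length L) as the Gaussian surface (r > 4.34 cm, enclosing both).
λ_enc = λ₁ + λ₂ = (-2.04e-6) + (-4.42e-7) = -2.482e-6 C/m.
By Gauss's law (flux through the curved wall only), E·2πrL = λ_enc L/ε₀.
E = |λ_enc|/(2πε₀r) = (2.482e-6)/(2π·8.85×10^-12·0.0853) = 5.23e5 N/C.

E = 5.23e5 N/C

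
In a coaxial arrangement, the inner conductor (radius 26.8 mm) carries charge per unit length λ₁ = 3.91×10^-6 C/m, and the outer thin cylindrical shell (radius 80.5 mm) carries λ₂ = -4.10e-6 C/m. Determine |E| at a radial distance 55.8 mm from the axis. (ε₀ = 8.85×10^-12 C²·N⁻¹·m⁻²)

Coaxial Gaussian cylinder, radius r = 55.8 mm, length L (between the conductors, 26.8 mm < r < 80.5 mm).
The shell at 80.5 mm lies outside the Gaussian surface, so λ_enc = λ₁ = 3.91×10^-6 C/m.
Applying ∮E·dA = Q_enc/ε₀ with the end caps contributing no flux:
E = |λ_enc|/(2πε₀r) = (3.91e-6)/(2π·8.85×10^-12·0.0558) = 1.26×10^6 N/C.

|E| = 1.26×10^6 N/C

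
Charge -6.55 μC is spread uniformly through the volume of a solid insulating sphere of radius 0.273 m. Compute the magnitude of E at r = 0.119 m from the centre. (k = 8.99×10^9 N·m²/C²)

Symmetry ⇒ E = E(r) r̂. Gaussian sphere of radius r = 0.119 m (r < R).
For a uniform sphere the enclosed fraction is (r/R)³, so Q_enc = (-6.55 μC)(0.119/0.273)³ = -5.425×10^-7 C.
By Gauss's law, ∮E·dA = E·4πr² = Q_enc/ε₀.
E = k|Q_enc|/r² = (8.99×10^9)(5.425e-7)/(0.119)² = 3.44×10^5 N/C.

E ≈ 3.44e5 N/C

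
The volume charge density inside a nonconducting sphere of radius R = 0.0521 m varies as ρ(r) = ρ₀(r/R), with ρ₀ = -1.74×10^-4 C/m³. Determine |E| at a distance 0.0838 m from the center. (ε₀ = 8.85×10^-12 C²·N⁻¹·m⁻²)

Take a concentric spherical Gaussian surface of radius r = 0.0838 m (r > R, all charge enclosed).
Q_enc = 4π ∫₀^R ρ₀(r'/R)^1 r'² dr' = 4πρ₀R³/4 = -7.731×10^-8 C.
By Gauss's law, ∮E·dA = E·4πr² = Q_enc/ε₀.
E = |Q_enc|/(4πε₀r²) = (7.731×10^-8)/(4π·8.85×10^-12·(0.0838)²) = 9.90×10^4 N/C.

E = 9.90e4 V/m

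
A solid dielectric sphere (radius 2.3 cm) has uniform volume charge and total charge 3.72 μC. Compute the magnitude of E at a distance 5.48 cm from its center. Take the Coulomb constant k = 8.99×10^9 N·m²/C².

Use a concentric Gaussian sphere at r = 5.48 cm (r > R, so the entire charge is enclosed).
Q_enc = 3.72 μC = 3.72×10^-6 C.
Gauss's law: E·4πr² = Q_enc/ε₀.
E = k|Q_enc|/r² = (8.99×10^9)(3.72×10^-6)/(0.0548)² = 1.11e7 N/C.

E ≈ 1.11e7 V/m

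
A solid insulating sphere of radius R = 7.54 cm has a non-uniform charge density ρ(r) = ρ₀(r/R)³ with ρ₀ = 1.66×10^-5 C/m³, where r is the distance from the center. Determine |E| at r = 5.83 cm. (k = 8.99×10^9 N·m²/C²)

E = 8.42×10^3 N/C

Use a concentric Gaussian sphere at r = 5.83 cm (r < R).
Q_enc = ∫₀^r ρ(r')·4πr'² dr' = (4πρ₀/R³) ∫₀^r r'^5 dr' = 4πρ₀ r^6/(6·R³) = 3.185×10^-9 C.
Since E is radial and uniform over the Gaussian sphere, Φ = E·4πr² = Q_enc/ε₀.
E = k|Q_enc|/r² = (8.99×10^9)(3.185×10^-9)/(0.0583)² = 8.42×10^3 N/C.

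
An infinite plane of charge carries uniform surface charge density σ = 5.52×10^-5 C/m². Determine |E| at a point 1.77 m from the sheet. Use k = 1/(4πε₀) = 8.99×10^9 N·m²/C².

E = 3.12e6 V/m

By planar symmetry E is perpendicular to the sheet and uniform; use a Gaussian pillbox with flat faces of area A on each side of the sheet.
Flux Φ = 2EA and Q_enc = σA, so 2EA = σA/ε₀ ⇒ E = |σ|/(2ε₀), independent of distance.
E = 2πk|σ| = 2π(8.99×10^9)(5.52e-5) = 3.12e6 N/C.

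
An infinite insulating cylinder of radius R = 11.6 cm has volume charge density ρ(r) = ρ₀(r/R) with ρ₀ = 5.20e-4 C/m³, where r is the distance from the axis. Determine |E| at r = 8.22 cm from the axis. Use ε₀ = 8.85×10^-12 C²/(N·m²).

1.14×10^6 V/m

By cylindrical symmetry E is radial; use a coaxial Gaussian cylinder of radius 8.22 cm and length L (r < R).
Integrating ρ over the cross-section to radius r: λ_enc = (2πρ₀/R) ∫₀^r r'^2 dr' = 2πρ₀ r^3/(3·R) = 5.215×10^-6 C/m.
Applying ∮E·dA = Q_enc/ε₀ with the end caps contributing no flux:
E = |λ_enc|/(2πε₀r) = (5.215×10^-6)/(2π·8.85×10^-12·0.0822) = 1.14e6 N/C.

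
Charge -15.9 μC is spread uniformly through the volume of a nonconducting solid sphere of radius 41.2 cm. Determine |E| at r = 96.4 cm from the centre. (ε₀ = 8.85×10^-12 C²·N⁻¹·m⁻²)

By spherical symmetry E is radial; choose a Gaussian sphere of radius r = 96.4 cm (r > R, so the entire charge is enclosed).
Q_enc = -15.9 μC = -1.59×10^-5 C.
By Gauss's law, ∮E·dA = E·4πr² = Q_enc/ε₀.
E = |Q_enc|/(4πε₀r²) = (1.59×10^-5)/(4π·8.85×10^-12·(0.964)²) = 1.54e5 N/C.

|E| ≈ 1.54×10^5 V/m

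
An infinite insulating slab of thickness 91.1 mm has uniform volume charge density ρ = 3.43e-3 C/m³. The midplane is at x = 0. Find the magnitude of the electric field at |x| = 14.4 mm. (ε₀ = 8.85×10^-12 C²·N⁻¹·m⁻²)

By symmetry E is perpendicular to the slab. A Gaussian pillbox from −14.4 mm to +14.4 mm (face area A) lies entirely within the slab.
Q_enc = ρ·(2x)·A and flux = 2EA, so 2EA = 2ρxA/ε₀ ⇒ E = |ρ|x/ε₀.
E = (3.43e-3)(0.0144)/(8.85×10^-12) = 5.58e6 N/C.

E ≈ 5.58e6 N/C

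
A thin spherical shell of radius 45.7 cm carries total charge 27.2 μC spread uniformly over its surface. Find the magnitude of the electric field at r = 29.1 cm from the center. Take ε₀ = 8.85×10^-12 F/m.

E = 0

Symmetry ⇒ E = E(r) r̂. Gaussian sphere of radius r = 29.1 cm (inside the shell, r < 45.7 cm).
All the charge is outside the Gaussian surface: Q_enc = 0, hence E = 0 everywhere inside the shell.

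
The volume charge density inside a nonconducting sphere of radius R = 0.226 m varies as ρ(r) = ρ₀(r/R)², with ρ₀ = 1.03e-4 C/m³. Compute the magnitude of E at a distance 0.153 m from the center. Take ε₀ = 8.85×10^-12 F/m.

Use a concentric Gaussian sphere at r = 0.153 m (r < R).
Q_enc = ∫₀^r ρ(r')·4πr'² dr' = (4πρ₀/R²) ∫₀^r r'^4 dr' = 4πρ₀ r^5/(5·R²) = 4.249×10^-7 C.
Applying ∮E·dA = Q_enc/ε₀ with Φ = E(4πr²):
E = |Q_enc|/(4πε₀r²) = (4.249×10^-7)/(4π·8.85×10^-12·(0.153)²) = 1.63×10^5 N/C.

E ≈ 1.63e5 N/C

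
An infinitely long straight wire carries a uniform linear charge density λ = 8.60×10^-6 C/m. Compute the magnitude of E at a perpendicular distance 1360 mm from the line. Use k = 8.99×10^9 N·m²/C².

E ≈ 1.14×10^5 V/m

Coaxial Gaussian cylinder, radius r = 1360 mm, length L.
Q_enc = λL, so λ_enc = 8.60×10^-6 C/m.
Since E is radial and uniform over the curved surface, Φ = E·2πrL = Q_enc/ε₀ = λ_enc L/ε₀.
E = 2k|λ_enc|/r = 2(8.99×10^9)(8.60×10^-6)/(1.36) = 1.14×10^5 N/C.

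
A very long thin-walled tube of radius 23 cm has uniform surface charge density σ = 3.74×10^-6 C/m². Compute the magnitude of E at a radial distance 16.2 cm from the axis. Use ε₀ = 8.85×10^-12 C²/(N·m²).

Take a coaxial cylindrical Gaussian surface of radius r = 16.2 cm and length L (r < 23 cm, inside the shell).
All the surface charge lies outside this cylinder: Q_enc = 0, hence E = 0.

E = 0 (no enclosed charge)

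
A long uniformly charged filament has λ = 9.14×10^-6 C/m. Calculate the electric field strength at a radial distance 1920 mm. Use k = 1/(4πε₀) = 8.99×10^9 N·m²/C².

E ≈ 8.56e4 N/C

By cylindrical symmetry E is radial; use a coaxial Gaussian cylinder of radius 1920 mm and length L.
Q_enc = λL, so λ_enc = 9.14e-6 C/m.
Applying ∮E·dA = Q_enc/ε₀ with the end caps contributing no flux:
E = 2k|λ_enc|/r = 2(8.99×10^9)(9.14×10^-6)/(1.92) = 8.56×10^4 N/C.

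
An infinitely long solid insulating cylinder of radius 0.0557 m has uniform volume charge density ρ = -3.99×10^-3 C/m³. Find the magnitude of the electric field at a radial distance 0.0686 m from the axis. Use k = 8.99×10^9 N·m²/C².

1.02×10^7 V/m

Take a coaxial cylindrical Gaussian surface of radius r = 0.0686 m and length L (r > 0.0557 m, full cross-section enclosed).
λ_enc = ρ·πR² = (-3.99e-3)π(0.0557)² = -3.889×10^-5 C/m.
Gauss's law: E·2πrL = λ_enc L/ε₀.
E = 2k|λ_enc|/r = 2(8.99×10^9)(3.889×10^-5)/(0.0686) = 1.02×10^7 N/C.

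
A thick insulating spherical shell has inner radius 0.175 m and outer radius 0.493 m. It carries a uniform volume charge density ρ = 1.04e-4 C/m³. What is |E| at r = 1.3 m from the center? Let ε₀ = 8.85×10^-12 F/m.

Symmetry ⇒ E = E(r) r̂. Gaussian sphere of radius r = 1.3 m (r > 0.493 m, enclosing the whole shell).
Q_enc = ρ·(4π/3)(b³ − a³) = (1.04×10^-4)·(4π/3)·((0.493)³ − (0.175)³) = 4.986×10^-5 C.
Gauss's law: E·4πr² = Q_enc/ε₀.
E = |Q_enc|/(4πε₀r²) = (4.986e-5)/(4π·8.85×10^-12·(1.3)²) = 2.65×10^5 N/C.

E = 2.65×10^5 V/m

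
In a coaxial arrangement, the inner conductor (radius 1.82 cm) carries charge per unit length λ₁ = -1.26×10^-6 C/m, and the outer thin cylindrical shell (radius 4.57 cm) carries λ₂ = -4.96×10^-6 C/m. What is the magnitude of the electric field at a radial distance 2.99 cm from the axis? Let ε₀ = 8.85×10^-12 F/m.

|E| = 7.58×10^5 V/m

Take a coaxial cylindrical Gaussian surface of radius r = 2.99 cm and length L (between the conductors, 1.82 cm < r < 4.57 cm).
Only the inner wire is enclosed; the outer shell contributes nothing inside itself. λ_enc = λ₁ = -1.26×10^-6 C/m.
Applying ∮E·dA = Q_enc/ε₀ with the end caps contributing no flux:
E = |λ_enc|/(2πε₀r) = (1.26×10^-6)/(2π·8.85×10^-12·0.0299) = 7.58e5 N/C.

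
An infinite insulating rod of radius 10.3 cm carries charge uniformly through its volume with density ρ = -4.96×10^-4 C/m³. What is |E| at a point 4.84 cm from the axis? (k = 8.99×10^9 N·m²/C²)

By cylindrical symmetry E is radial; use a coaxial Gaussian cylinder of radius 4.84 cm and length L (r < R).
Charge inside radius r per length L is ρ·πr²·L, so λ_enc = ρπr² = -3.65e-6 C/m.
Gauss's law: E·2πrL = λ_enc L/ε₀.
E = 2k|λ_enc|/r = 2(8.99×10^9)(3.65×10^-6)/(0.0484) = 1.36e6 N/C.

|E| = 1.36×10^6 N/C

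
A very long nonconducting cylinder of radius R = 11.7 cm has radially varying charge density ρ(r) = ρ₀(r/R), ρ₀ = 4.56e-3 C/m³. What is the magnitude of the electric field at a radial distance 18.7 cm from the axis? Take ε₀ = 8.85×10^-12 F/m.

E ≈ 1.26e7 N/C

Choose a coaxial cylinder of radius r = 18.7 cm (arbitrary length L) as the Gaussian surface (r > R, full charge per length enclosed).
λ_enc = 2π ∫₀^R ρ₀(r'/R)^1 r' dr' = 2πρ₀R²/3 = 1.307e-4 C/m.
Applying ∮E·dA = Q_enc/ε₀ with the end caps contributing no flux:
E = |λ_enc|/(2πε₀r) = (1.307e-4)/(2π·8.85×10^-12·0.187) = 1.26×10^7 N/C.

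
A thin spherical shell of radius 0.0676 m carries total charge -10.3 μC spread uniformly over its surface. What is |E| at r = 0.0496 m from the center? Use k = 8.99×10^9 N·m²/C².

|E| = 0 V/m

Take a concentric spherical Gaussian surface of radius r = 0.0496 m (inside the shell, r < 0.0676 m).
All the charge is outside the Gaussian surface: Q_enc = 0, hence E = 0 everywhere inside the shell.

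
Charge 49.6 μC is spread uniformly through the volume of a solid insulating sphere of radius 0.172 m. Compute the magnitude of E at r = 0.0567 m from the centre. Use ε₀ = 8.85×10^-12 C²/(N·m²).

4.97e6 N/C

Take a concentric spherical Gaussian surface of radius r = 0.0567 m (r < R).
Only the charge within r is enclosed: Q_enc = Q·(r/R)³ = (49.6 μC)·(0.0567 m/0.172 m)³ = 1.777×10^-6 C.
Since E is radial and uniform over the Gaussian sphere, Φ = E·4πr² = Q_enc/ε₀.
E = |Q_enc|/(4πε₀r²) = (1.777×10^-6)/(4π·8.85×10^-12·(0.0567)²) = 4.97e6 N/C.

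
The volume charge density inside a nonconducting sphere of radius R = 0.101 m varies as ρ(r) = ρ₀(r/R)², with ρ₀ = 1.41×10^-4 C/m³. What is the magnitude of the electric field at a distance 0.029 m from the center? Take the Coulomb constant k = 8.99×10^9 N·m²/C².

Use a concentric Gaussian sphere at r = 0.029 m (r < R).
Q_enc = ∫₀^r ρ(r')·4πr'² dr' = (4πρ₀/R²) ∫₀^r r'^4 dr' = 4πρ₀ r^5/(5·R²) = 7.125×10^-10 C.
Applying ∮E·dA = Q_enc/ε₀ with Φ = E(4πr²):
E = k|Q_enc|/r² = (8.99×10^9)(7.125×10^-10)/(0.029)² = 7.62×10^3 N/C.

E ≈ 7.62×10^3 V/m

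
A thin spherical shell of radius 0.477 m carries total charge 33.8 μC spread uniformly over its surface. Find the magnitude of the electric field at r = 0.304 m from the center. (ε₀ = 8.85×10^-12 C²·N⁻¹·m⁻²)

Take a concentric spherical Gaussian surface of radius r = 0.304 m (inside the shell, r < 0.477 m).
All the charge is outside the Gaussian surface: Q_enc = 0, hence E = 0 everywhere inside the shell.

E = 0 (no enclosed charge)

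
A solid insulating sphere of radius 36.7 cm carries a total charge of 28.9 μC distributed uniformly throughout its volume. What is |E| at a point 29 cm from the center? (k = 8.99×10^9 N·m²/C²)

By spherical symmetry E is radial; choose a Gaussian sphere of radius r = 29 cm (r < R).
For a uniform sphere the enclosed fraction is (r/R)³, so Q_enc = (28.9 μC)(0.29/0.367)³ = 1.426×10^-5 C.
Gauss's law: E·4πr² = Q_enc/ε₀.
E = k|Q_enc|/r² = (8.99×10^9)(1.426×10^-5)/(0.29)² = 1.52×10^6 N/C.

E ≈ 1.52×10^6 N/C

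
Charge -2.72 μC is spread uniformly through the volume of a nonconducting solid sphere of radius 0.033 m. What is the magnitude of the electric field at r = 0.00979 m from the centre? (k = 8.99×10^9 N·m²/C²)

Take a concentric spherical Gaussian surface of radius r = 0.00979 m (r < R).
Only the charge within r is enclosed: Q_enc = Q·(r/R)³ = (-2.72 μC)·(0.00979 m/0.033 m)³ = -7.102×10^-8 C.
Gauss's law: E·4πr² = Q_enc/ε₀.
E = k|Q_enc|/r² = (8.99×10^9)(7.102e-8)/(0.00979)² = 6.66e6 N/C.

E ≈ 6.66×10^6 V/m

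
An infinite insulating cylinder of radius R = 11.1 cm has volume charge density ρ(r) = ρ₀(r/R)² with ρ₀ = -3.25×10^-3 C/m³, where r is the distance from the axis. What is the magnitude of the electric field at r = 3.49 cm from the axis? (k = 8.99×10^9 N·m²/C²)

By cylindrical symmetry E is radial; use a coaxial Gaussian cylinder of radius 3.49 cm and length L (r < R).
Integrating ρ over the cross-section to radius r: λ_enc = (2πρ₀/R²) ∫₀^r r'^3 dr' = 2πρ₀ r^4/(4·R²) = -6.147×10^-7 C/m.
Applying ∮E·dA = Q_enc/ε₀ with the end caps contributing no flux:
E = 2k|λ_enc|/r = 2(8.99×10^9)(6.147e-7)/(0.0349) = 3.17e5 N/C.

3.17×10^5 N/C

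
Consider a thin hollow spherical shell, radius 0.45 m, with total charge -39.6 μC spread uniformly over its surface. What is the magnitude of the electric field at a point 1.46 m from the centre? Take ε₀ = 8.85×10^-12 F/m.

Take a concentric spherical Gaussian surface of radius r = 1.46 m (r > 0.45 m).
The entire shell is enclosed: Q_enc = -3.96×10^-5 C.
Applying ∮E·dA = Q_enc/ε₀ with Φ = E(4πr²):
E = |Q_enc|/(4πε₀r²) = (3.96×10^-5)/(4π·8.85×10^-12·(1.46)²) = 1.67×10^5 N/C.

|E| ≈ 1.67×10^5 N/C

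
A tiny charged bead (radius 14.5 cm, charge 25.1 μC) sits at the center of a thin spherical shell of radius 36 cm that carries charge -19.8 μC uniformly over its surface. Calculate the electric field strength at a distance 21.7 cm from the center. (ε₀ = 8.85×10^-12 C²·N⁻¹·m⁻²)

|E| ≈ 4.79e6 N/C

Use a concentric Gaussian sphere at r = 21.7 cm (between the bodies, 14.5 cm < r < 36 cm).
The shell at 36 cm lies outside the Gaussian surface, so Q_enc = 25.1 μC = 2.51×10^-5 C.
Gauss's law: E·4πr² = Q_enc/ε₀.
E = |Q_enc|/(4πε₀r²) = (2.51×10^-5)/(4π·8.85×10^-12·(0.217)²) = 4.79e6 N/C.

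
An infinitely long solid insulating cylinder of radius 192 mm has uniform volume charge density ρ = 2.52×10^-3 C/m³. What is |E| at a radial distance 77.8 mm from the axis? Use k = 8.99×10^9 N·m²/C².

Take a coaxial cylindrical Gaussian surface of radius r = 77.8 mm and length L (r < R).
Charge inside radius r per length L is ρ·πr²·L, so λ_enc = ρπr² = 4.792e-5 C/m.
Applying ∮E·dA = Q_enc/ε₀ with the end caps contributing no flux:
E = 2k|λ_enc|/r = 2(8.99×10^9)(4.792×10^-5)/(0.0778) = 1.11e7 N/C.

E ≈ 1.11×10^7 N/C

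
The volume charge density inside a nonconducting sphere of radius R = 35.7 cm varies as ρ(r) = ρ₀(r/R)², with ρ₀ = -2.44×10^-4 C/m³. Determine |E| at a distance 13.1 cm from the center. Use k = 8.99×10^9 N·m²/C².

E = 9.72×10^4 V/m

By spherical symmetry E is radial; choose a Gaussian sphere of radius r = 13.1 cm (r < R).
Integrate the density: Q_enc = 4π ∫₀^r ρ₀(r'/R)^2 r'² dr' = 4πρ₀ r^5/(5·R²) = -1.856×10^-7 C.
Since E is radial and uniform over the Gaussian sphere, Φ = E·4πr² = Q_enc/ε₀.
E = k|Q_enc|/r² = (8.99×10^9)(1.856×10^-7)/(0.131)² = 9.72e4 N/C.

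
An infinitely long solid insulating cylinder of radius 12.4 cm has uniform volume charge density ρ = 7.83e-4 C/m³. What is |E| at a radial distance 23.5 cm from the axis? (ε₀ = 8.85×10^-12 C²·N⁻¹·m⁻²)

Coaxial Gaussian cylinder, radius r = 23.5 cm, length L (r > 12.4 cm, full cross-section enclosed).
λ_enc = ρ·πR² = (7.83×10^-4)π(0.124)² = 3.782×10^-5 C/m.
Gauss's law: E·2πrL = λ_enc L/ε₀.
E = |λ_enc|/(2πε₀r) = (3.782×10^-5)/(2π·8.85×10^-12·0.235) = 2.89e6 N/C.

E ≈ 2.89×10^6 N/C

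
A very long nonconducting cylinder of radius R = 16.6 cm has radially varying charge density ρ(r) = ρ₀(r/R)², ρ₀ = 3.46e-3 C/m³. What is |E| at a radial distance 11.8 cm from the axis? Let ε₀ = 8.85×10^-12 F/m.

E = 5.83×10^6 N/C

Coaxial Gaussian cylinder, radius r = 11.8 cm, length L (r < R).
λ_enc = ∫₀^r ρ(r')·2πr' dr' = (2πρ₀/R²)·r^4/4 = 3.824e-5 C/m.
Applying ∮E·dA = Q_enc/ε₀ with the end caps contributing no flux:
E = |λ_enc|/(2πε₀r) = (3.824e-5)/(2π·8.85×10^-12·0.118) = 5.83e6 N/C.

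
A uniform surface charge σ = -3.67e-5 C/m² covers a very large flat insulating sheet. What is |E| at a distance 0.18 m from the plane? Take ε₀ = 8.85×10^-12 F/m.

The symmetry is planar: E is normal to the sheet and the same magnitude on both sides. Take a pillbox straddling the sheet with end-cap area A.
Flux Φ = 2EA and Q_enc = σA, so 2EA = σA/ε₀ ⇒ E = |σ|/(2ε₀), independent of distance.
E = |σ|/(2ε₀) = (3.67×10^-5)/(2·8.85×10^-12) = 2.07×10^6 N/C.

E ≈ 2.07e6 N/C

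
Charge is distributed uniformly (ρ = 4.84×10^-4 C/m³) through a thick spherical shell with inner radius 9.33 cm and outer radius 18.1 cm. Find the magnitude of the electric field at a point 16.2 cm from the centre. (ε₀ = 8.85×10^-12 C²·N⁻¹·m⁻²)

Symmetry ⇒ E = E(r) r̂. Gaussian sphere of radius r = 16.2 cm (within the shell material, 9.33 cm < r < 18.1 cm).
Only the shell between 9.33 cm and r is enclosed: Q_enc = ρ·(4π/3)(r³ − a³) = (4.84×10^-4)·(4π/3)·((0.162)³ − (0.0933)³) = 6.973e-6 C.
Since E is radial and uniform over the Gaussian sphere, Φ = E·4πr² = Q_enc/ε₀.
E = |Q_enc|/(4πε₀r²) = (6.973×10^-6)/(4π·8.85×10^-12·(0.162)²) = 2.39×10^6 N/C.

2.39×10^6 N/C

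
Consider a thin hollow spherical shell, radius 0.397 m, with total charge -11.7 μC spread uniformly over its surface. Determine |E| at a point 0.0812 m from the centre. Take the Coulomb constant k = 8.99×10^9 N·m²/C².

E = 0 (no enclosed charge)

Use a concentric Gaussian sphere at r = 0.0812 m (inside the shell, r < 0.397 m).
All the charge is outside the Gaussian surface: Q_enc = 0, hence E = 0 everywhere inside the shell.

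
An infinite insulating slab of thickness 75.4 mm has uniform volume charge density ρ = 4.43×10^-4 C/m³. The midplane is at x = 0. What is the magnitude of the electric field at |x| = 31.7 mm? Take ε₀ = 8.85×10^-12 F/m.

By symmetry E is perpendicular to the slab. A Gaussian pillbox from −31.7 mm to +31.7 mm (face area A) lies entirely within the slab.
Q_enc = ρ·(2x)·A and flux = 2EA, so 2EA = 2ρxA/ε₀ ⇒ E = |ρ|x/ε₀.
E = (4.43×10^-4)(0.0317)/(8.85×10^-12) = 1.59×10^6 N/C.

|E| ≈ 1.59e6 N/C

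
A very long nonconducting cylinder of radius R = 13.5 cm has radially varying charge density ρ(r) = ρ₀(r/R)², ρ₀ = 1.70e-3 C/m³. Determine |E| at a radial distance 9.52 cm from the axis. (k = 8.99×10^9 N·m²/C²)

|E| ≈ 2.27e6 N/C

Choose a coaxial cylinder of radius r = 9.52 cm (arbitrary length L) as the Gaussian surface (r < R).
Integrating ρ over the cross-section to radius r: λ_enc = (2πρ₀/R²) ∫₀^r r'^3 dr' = 2πρ₀ r^4/(4·R²) = 1.204e-5 C/m.
By Gauss's law (flux through the curved wall only), E·2πrL = λ_enc L/ε₀.
E = 2k|λ_enc|/r = 2(8.99×10^9)(1.204×10^-5)/(0.0952) = 2.27×10^6 N/C.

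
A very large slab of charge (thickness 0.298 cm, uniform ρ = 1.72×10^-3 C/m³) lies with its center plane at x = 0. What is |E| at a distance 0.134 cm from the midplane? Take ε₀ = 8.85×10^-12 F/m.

E = 2.60e5 N/C

By symmetry E is perpendicular to the slab. A Gaussian pillbox from −0.134 cm to +0.134 cm (face area A) lies entirely within the slab.
Q_enc = ρ·(2x)·A and flux = 2EA, so 2EA = 2ρxA/ε₀ ⇒ E = |ρ|x/ε₀.
E = (1.72×10^-3)(0.00134)/(8.85×10^-12) = 2.60e5 N/C.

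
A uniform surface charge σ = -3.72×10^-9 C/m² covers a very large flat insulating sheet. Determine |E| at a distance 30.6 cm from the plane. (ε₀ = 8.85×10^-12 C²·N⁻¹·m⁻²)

210 N/C

The symmetry is planar: E is normal to the sheet and the same magnitude on both sides. Take a pillbox straddling the sheet with end-cap area A.
Only the two end caps contribute flux: Φ = 2EA. With Q_enc = σA, Gauss's law gives E = |σ|/(2ε₀).
E = |σ|/(2ε₀) = (3.72e-9)/(2·8.85×10^-12) = 210 N/C.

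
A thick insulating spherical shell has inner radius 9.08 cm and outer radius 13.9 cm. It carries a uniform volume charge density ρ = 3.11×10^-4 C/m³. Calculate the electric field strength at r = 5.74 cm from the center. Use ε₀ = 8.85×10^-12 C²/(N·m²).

Use a concentric Gaussian sphere at r = 5.74 cm (r < 9.08 cm, inside the empty cavity).
Q_enc = 0 (all charge lies at larger r); Gauss's law gives E = 0.

E = 0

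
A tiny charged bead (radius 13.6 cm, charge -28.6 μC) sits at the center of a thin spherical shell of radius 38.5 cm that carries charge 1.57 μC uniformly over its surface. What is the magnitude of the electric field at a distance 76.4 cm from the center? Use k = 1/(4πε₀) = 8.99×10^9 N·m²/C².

Use a concentric Gaussian sphere at r = 76.4 cm (r > 38.5 cm, enclosing both).
Q_enc = (-28.6 μC) + (1.57 μC) = -2.703e-5 C.
Applying ∮E·dA = Q_enc/ε₀ with Φ = E(4πr²):
E = k|Q_enc|/r² = (8.99×10^9)(2.703×10^-5)/(0.764)² = 4.16×10^5 N/C.

|E| ≈ 4.16×10^5 V/m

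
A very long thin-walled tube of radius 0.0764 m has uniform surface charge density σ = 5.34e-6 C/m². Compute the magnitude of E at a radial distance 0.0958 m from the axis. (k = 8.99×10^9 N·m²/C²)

By cylindrical symmetry E is radial; use a coaxial Gaussian cylinder of radius 0.0958 m and length L (r > 0.0764 m).
The whole shell is enclosed: λ_enc = σ·2πR = (5.34e-6)·2π·(0.0764) = 2.563×10^-6 C/m.
By Gauss's law (flux through the curved wall only), E·2πrL = λ_enc L/ε₀.
E = 2k|λ_enc|/r = 2(8.99×10^9)(2.563×10^-6)/(0.0958) = 4.81×10^5 N/C.

4.81×10^5 N/C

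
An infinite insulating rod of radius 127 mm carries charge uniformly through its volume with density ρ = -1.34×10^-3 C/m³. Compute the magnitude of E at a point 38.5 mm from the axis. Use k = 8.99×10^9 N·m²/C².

E ≈ 2.91×10^6 N/C

By cylindrical symmetry E is radial; use a coaxial Gaussian cylinder of radius 38.5 mm and length L (r < R).
Charge inside radius r per length L is ρ·πr²·L, so λ_enc = ρπr² = -6.24×10^-6 C/m.
Since E is radial and uniform over the curved surface, Φ = E·2πrL = Q_enc/ε₀ = λ_enc L/ε₀.
E = 2k|λ_enc|/r = 2(8.99×10^9)(6.24×10^-6)/(0.0385) = 2.91×10^6 N/C.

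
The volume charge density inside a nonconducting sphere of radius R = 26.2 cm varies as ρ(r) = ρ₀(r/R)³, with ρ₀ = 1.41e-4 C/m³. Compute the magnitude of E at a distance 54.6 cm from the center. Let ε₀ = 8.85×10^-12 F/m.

E ≈ 1.60×10^5 N/C

Use a concentric Gaussian sphere at r = 54.6 cm (r > R, all charge enclosed).
Q_enc = 4π ∫₀^R ρ₀(r'/R)^3 r'² dr' = 4πρ₀R³/6 = 5.311×10^-6 C.
Since E is radial and uniform over the Gaussian sphere, Φ = E·4πr² = Q_enc/ε₀.
E = |Q_enc|/(4πε₀r²) = (5.311×10^-6)/(4π·8.85×10^-12·(0.546)²) = 1.60×10^5 N/C.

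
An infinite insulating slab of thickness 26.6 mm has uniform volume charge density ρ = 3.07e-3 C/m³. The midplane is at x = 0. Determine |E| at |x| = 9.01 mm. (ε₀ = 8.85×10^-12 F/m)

By symmetry E is perpendicular to the slab. A Gaussian pillbox from −9.01 mm to +9.01 mm (face area A) lies entirely within the slab.
Q_enc = ρ·(2x)·A and flux = 2EA, so 2EA = 2ρxA/ε₀ ⇒ E = |ρ|x/ε₀.
E = (3.07×10^-3)(0.00901)/(8.85×10^-12) = 3.13×10^6 N/C.

3.13×10^6 N/C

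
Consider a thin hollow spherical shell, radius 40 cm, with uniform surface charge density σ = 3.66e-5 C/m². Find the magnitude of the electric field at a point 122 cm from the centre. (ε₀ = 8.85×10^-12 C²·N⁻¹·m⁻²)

E ≈ 4.45×10^5 N/C

Take a concentric spherical Gaussian surface of radius r = 122 cm (r > 40 cm).
The entire shell is enclosed: Q_enc = σ·4πR² = (3.66e-5)·4π·(0.4)² = 7.359e-5 C.
By Gauss's law, ∮E·dA = E·4πr² = Q_enc/ε₀.
E = |Q_enc|/(4πε₀r²) = (7.359×10^-5)/(4π·8.85×10^-12·(1.22)²) = 4.45e5 N/C.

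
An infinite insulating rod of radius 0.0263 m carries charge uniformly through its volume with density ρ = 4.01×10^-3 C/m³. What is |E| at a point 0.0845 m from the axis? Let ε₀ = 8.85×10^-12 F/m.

E ≈ 1.85×10^6 N/C

Coaxial Gaussian cylinder, radius r = 0.0845 m, length L (r > 0.0263 m, full cross-section enclosed).
λ_enc = ρ·πR² = (4.01×10^-3)π(0.0263)² = 8.714×10^-6 C/m.
Since E is radial and uniform over the curved surface, Φ = E·2πrL = Q_enc/ε₀ = λ_enc L/ε₀.
E = |λ_enc|/(2πε₀r) = (8.714×10^-6)/(2π·8.85×10^-12·0.0845) = 1.85×10^6 N/C.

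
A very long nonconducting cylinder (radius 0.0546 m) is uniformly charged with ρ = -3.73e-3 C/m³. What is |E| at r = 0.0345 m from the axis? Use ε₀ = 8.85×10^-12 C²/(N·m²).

Choose a coaxial cylinder of radius r = 0.0345 m (arbitrary length L) as the Gaussian surface (r < R).
Charge inside radius r per length L is ρ·πr²·L, so λ_enc = ρπr² = -1.395×10^-5 C/m.
By Gauss's law (flux through the curved wall only), E·2πrL = λ_enc L/ε₀.
E = |λ_enc|/(2πε₀r) = (1.395×10^-5)/(2π·8.85×10^-12·0.0345) = 7.27×10^6 N/C.

|E| = 7.27×10^6 N/C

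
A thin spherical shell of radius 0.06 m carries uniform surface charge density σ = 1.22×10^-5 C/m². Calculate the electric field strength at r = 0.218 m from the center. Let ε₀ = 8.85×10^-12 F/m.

|E| ≈ 1.04×10^5 N/C

Take a concentric spherical Gaussian surface of radius r = 0.218 m (r > 0.06 m).
The entire shell is enclosed: Q_enc = σ·4πR² = (1.22×10^-5)·4π·(0.06)² = 5.519e-7 C.
Gauss's law: E·4πr² = Q_enc/ε₀.
E = |Q_enc|/(4πε₀r²) = (5.519×10^-7)/(4π·8.85×10^-12·(0.218)²) = 1.04×10^5 N/C.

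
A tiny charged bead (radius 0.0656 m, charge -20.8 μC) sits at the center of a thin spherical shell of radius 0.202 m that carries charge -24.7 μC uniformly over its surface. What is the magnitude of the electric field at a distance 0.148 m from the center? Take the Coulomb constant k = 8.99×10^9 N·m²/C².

Use a concentric Gaussian sphere at r = 0.148 m (between the bodies, 0.0656 m < r < 0.202 m).
The shell at 0.202 m lies outside the Gaussian surface, so Q_enc = -20.8 μC = -2.08×10^-5 C.
Since E is radial and uniform over the Gaussian sphere, Φ = E·4πr² = Q_enc/ε₀.
E = k|Q_enc|/r² = (8.99×10^9)(2.08×10^-5)/(0.148)² = 8.54e6 N/C.

|E| ≈ 8.54×10^6 V/m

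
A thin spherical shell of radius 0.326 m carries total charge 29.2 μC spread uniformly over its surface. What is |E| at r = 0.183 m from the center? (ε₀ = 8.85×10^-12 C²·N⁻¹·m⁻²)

Use a concentric Gaussian sphere at r = 0.183 m (inside the shell, r < 0.326 m).
No charge lies within this surface, so Q_enc = 0 and Gauss's law gives E·4πr² = 0 ⇒ E = 0.

|E| = 0 V/m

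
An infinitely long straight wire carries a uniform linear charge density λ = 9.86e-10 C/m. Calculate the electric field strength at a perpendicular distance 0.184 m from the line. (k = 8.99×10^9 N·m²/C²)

96.3 N/C

Coaxial Gaussian cylinder, radius r = 0.184 m, length L.
Q_enc = λL, so λ_enc = 9.86×10^-10 C/m.
By Gauss's law (flux through the curved wall only), E·2πrL = λ_enc L/ε₀.
E = 2k|λ_enc|/r = 2(8.99×10^9)(9.86e-10)/(0.184) = 96.3 N/C.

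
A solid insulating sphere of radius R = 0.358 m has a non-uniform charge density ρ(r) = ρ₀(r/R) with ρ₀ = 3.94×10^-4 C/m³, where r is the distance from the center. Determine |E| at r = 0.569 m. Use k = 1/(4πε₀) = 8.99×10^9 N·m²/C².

|E| = 1.58e6 N/C

Use a concentric Gaussian sphere at r = 0.569 m (r > R, all charge enclosed).
Q_enc = 4π ∫₀^R ρ₀(r'/R)^1 r'² dr' = 4πρ₀R³/4 = 5.679e-5 C.
Applying ∮E·dA = Q_enc/ε₀ with Φ = E(4πr²):
E = k|Q_enc|/r² = (8.99×10^9)(5.679×10^-5)/(0.569)² = 1.58e6 N/C.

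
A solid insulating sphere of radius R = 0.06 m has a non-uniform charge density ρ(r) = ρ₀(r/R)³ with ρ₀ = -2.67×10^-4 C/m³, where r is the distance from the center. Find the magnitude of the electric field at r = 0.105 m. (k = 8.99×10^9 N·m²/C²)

|E| = 9.85×10^4 V/m

Take a concentric spherical Gaussian surface of radius r = 0.105 m (r > R, all charge enclosed).
Q_enc = 4π ∫₀^R ρ₀(r'/R)^3 r'² dr' = 4πρ₀R³/6 = -1.208×10^-7 C.
By Gauss's law, ∮E·dA = E·4πr² = Q_enc/ε₀.
E = k|Q_enc|/r² = (8.99×10^9)(1.208×10^-7)/(0.105)² = 9.85×10^4 N/C.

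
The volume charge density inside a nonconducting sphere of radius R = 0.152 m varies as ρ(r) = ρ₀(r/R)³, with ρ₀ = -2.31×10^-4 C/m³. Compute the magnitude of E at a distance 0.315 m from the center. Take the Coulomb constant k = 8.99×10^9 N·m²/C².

Take a concentric spherical Gaussian surface of radius r = 0.315 m (r > R, all charge enclosed).
Q_enc = 4π ∫₀^R ρ₀(r'/R)^3 r'² dr' = 4πρ₀R³/6 = -1.699×10^-6 C.
Gauss's law: E·4πr² = Q_enc/ε₀.
E = k|Q_enc|/r² = (8.99×10^9)(1.699×10^-6)/(0.315)² = 1.54e5 N/C.

1.54×10^5 N/C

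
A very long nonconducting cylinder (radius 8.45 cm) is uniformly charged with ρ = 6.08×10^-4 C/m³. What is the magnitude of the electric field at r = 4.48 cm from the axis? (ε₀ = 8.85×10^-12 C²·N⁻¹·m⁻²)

Choose a coaxial cylinder of radius r = 4.48 cm (arbitrary length L) as the Gaussian surface (r < R).
Charge inside radius r per length L is ρ·πr²·L, so λ_enc = ρπr² = 3.834×10^-6 C/m.
Applying ∮E·dA = Q_enc/ε₀ with the end caps contributing no flux:
E = |λ_enc|/(2πε₀r) = (3.834×10^-6)/(2π·8.85×10^-12·0.0448) = 1.54e6 N/C.

|E| = 1.54×10^6 N/C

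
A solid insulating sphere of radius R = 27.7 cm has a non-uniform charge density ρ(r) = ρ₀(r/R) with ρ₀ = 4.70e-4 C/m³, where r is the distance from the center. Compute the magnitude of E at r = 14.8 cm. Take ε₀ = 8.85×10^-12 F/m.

Take a concentric spherical Gaussian surface of radius r = 14.8 cm (r < R).
Q_enc = ∫₀^r ρ(r')·4πr'² dr' = (4πρ₀/R) ∫₀^r r'^3 dr' = 4πρ₀ r^4/(4·R) = 2.557×10^-6 C.
Gauss's law: E·4πr² = Q_enc/ε₀.
E = |Q_enc|/(4πε₀r²) = (2.557e-6)/(4π·8.85×10^-12·(0.148)²) = 1.05e6 N/C.

1.05×10^6 V/m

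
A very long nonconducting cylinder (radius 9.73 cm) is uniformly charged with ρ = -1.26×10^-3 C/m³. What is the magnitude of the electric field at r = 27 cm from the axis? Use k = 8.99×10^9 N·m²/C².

Coaxial Gaussian cylinder, radius r = 27 cm, length L (r > 9.73 cm, full cross-section enclosed).
λ_enc = ρ·πR² = (-1.26×10^-3)π(0.0973)² = -3.748e-5 C/m.
Applying ∮E·dA = Q_enc/ε₀ with the end caps contributing no flux:
E = 2k|λ_enc|/r = 2(8.99×10^9)(3.748e-5)/(0.27) = 2.50e6 N/C.

|E| ≈ 2.50×10^6 V/m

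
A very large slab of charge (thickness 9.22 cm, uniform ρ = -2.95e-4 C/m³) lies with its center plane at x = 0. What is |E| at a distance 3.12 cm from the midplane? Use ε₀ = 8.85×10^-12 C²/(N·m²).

|E| ≈ 1.04×10^6 V/m

By symmetry E is perpendicular to the slab. A Gaussian pillbox from −3.12 cm to +3.12 cm (face area A) lies entirely within the slab.
Q_enc = ρ·(2x)·A and flux = 2EA, so 2EA = 2ρxA/ε₀ ⇒ E = |ρ|x/ε₀.
E = (2.95×10^-4)(0.0312)/(8.85×10^-12) = 1.04×10^6 N/C.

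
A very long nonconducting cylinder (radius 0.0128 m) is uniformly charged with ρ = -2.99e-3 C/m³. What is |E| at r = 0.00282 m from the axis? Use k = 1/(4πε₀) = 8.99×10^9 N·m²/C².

|E| = 4.76e5 N/C

Coaxial Gaussian cylinder, radius r = 0.00282 m, length L (r < R).
Charge inside radius r per length L is ρ·πr²·L, so λ_enc = ρπr² = -7.47×10^-8 C/m.
Applying ∮E·dA = Q_enc/ε₀ with the end caps contributing no flux:
E = 2k|λ_enc|/r = 2(8.99×10^9)(7.47×10^-8)/(0.00282) = 4.76e5 N/C.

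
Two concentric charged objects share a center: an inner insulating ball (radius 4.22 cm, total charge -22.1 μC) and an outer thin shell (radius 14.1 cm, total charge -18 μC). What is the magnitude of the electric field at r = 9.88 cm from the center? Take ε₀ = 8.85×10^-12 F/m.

Use a concentric Gaussian sphere at r = 9.88 cm (between the bodies, 4.22 cm < r < 14.1 cm).
The shell at 14.1 cm lies outside the Gaussian surface, so Q_enc = -22.1 μC = -2.21×10^-5 C.
Applying ∮E·dA = Q_enc/ε₀ with Φ = E(4πr²):
E = |Q_enc|/(4πε₀r²) = (2.21e-5)/(4π·8.85×10^-12·(0.0988)²) = 2.04×10^7 N/C.

2.04×10^7 N/C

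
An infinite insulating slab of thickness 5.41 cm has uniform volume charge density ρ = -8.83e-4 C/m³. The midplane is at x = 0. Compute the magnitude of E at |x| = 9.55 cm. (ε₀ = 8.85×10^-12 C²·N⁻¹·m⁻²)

2.70×10^6 N/C

The point |x| = 9.55 cm lies outside the slab (half-thickness 0.02705 m). A symmetric pillbox spanning the full slab encloses Q_enc = ρ·d·A.
Flux = 2EA ⇒ E = |ρ|d/(2ε₀), independent of distance outside.
E = (8.83×10^-4)(0.0541)/(2·8.85×10^-12) = 2.70e6 N/C.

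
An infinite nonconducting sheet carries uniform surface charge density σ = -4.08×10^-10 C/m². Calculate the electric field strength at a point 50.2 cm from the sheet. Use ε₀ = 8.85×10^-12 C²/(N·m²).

The symmetry is planar: E is normal to the sheet and the same magnitude on both sides. Take a pillbox straddling the sheet with end-cap area A.
Only the two end caps contribute flux: Φ = 2EA. With Q_enc = σA, Gauss's law gives E = |σ|/(2ε₀).
E = |σ|/(2ε₀) = (4.08e-10)/(2·8.85×10^-12) = 23.1 N/C.

23.1 V/m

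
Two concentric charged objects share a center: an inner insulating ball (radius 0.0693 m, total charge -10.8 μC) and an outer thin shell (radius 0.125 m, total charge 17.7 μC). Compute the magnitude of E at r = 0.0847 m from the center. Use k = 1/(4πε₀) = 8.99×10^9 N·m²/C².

1.35×10^7 V/m

Take a concentric spherical Gaussian surface of radius r = 0.0847 m (between the bodies, 0.0693 m < r < 0.125 m).
The shell at 0.125 m lies outside the Gaussian surface, so Q_enc = -10.8 μC = -1.08×10^-5 C.
Applying ∮E·dA = Q_enc/ε₀ with Φ = E(4πr²):
E = k|Q_enc|/r² = (8.99×10^9)(1.08×10^-5)/(0.0847)² = 1.35×10^7 N/C.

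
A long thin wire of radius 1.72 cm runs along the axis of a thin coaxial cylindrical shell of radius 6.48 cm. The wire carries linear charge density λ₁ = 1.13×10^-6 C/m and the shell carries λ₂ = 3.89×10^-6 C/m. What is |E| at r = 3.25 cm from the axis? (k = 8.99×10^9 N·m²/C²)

E ≈ 6.25e5 N/C

Take a coaxial cylindrical Gaussian surface of radius r = 3.25 cm and length L (between the conductors, 1.72 cm < r < 6.48 cm).
The shell at 6.48 cm lies outside the Gaussian surface, so λ_enc = λ₁ = 1.13×10^-6 C/m.
By Gauss's law (flux through the curved wall only), E·2πrL = λ_enc L/ε₀.
E = 2k|λ_enc|/r = 2(8.99×10^9)(1.13e-6)/(0.0325) = 6.25×10^5 N/C.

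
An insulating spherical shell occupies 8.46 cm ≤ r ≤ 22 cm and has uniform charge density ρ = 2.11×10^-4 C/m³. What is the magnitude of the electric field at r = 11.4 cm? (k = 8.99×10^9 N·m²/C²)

Take a concentric spherical Gaussian surface of radius r = 11.4 cm (within the shell material, 8.46 cm < r < 22 cm).
Only the shell between 8.46 cm and r is enclosed: Q_enc = ρ·(4π/3)(r³ − a³) = (2.11×10^-4)·(4π/3)·((0.114)³ − (0.0846)³) = 7.743e-7 C.
By Gauss's law, ∮E·dA = E·4πr² = Q_enc/ε₀.
E = k|Q_enc|/r² = (8.99×10^9)(7.743e-7)/(0.114)² = 5.36e5 N/C.

5.36e5 N/C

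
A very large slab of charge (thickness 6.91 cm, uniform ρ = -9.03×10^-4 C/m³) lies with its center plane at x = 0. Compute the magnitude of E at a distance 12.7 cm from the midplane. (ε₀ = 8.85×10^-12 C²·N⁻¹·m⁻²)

The point |x| = 12.7 cm lies outside the slab (half-thickness 0.03455 m). A symmetric pillbox spanning the full slab encloses Q_enc = ρ·d·A.
Flux = 2EA ⇒ E = |ρ|d/(2ε₀), independent of distance outside.
E = (9.03×10^-4)(0.0691)/(2·8.85×10^-12) = 3.53×10^6 N/C.

E ≈ 3.53×10^6 N/C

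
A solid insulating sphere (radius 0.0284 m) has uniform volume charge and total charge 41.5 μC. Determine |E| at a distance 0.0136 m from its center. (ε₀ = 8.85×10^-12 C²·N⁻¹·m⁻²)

E ≈ 2.22×10^8 V/m

Take a concentric spherical Gaussian surface of radius r = 0.0136 m (r < R).
Only the charge within r is enclosed: Q_enc = Q·(r/R)³ = (41.5 μC)·(0.0136 m/0.0284 m)³ = 4.557e-6 C.
By Gauss's law, ∮E·dA = E·4πr² = Q_enc/ε₀.
E = |Q_enc|/(4πε₀r²) = (4.557×10^-6)/(4π·8.85×10^-12·(0.0136)²) = 2.22e8 N/C.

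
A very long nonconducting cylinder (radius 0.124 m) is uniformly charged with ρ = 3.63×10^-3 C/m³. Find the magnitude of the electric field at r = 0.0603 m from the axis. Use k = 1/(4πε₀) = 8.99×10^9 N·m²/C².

Choose a coaxial cylinder of radius r = 0.0603 m (arbitrary length L) as the Gaussian surface (r < R).
Charge inside radius r per length L is ρ·πr²·L, so λ_enc = ρπr² = 4.147×10^-5 C/m.
Since E is radial and uniform over the curved surface, Φ = E·2πrL = Q_enc/ε₀ = λ_enc L/ε₀.
E = 2k|λ_enc|/r = 2(8.99×10^9)(4.147×10^-5)/(0.0603) = 1.24e7 N/C.

1.24×10^7 N/C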